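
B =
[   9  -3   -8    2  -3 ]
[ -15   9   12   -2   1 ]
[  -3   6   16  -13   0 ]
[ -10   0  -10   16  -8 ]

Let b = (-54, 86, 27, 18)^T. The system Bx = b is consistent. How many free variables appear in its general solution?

1

Row reduce the augmented matrix [B | b].
R2 ← R2 + (5/3)·R1: [0, 4, -4/3, 4/3, -4, -4]
R3 ← R3 + (1/3)·R1: [0, 5, 40/3, -37/3, -1, 9]
R4 ← R4 + (10/9)·R1: [0, -10/3, -170/9, 164/9, -34/3, -42]
R3 ← R3 − (5/4)·R2: [0, 0, 15, -14, 4, 14]
R4 ← R4 + (5/6)·R2: [0, 0, -20, 58/3, -44/3, -136/3]
R4 ← R4 + (4/3)·R3: [0, 0, 0, 2/3, -28/3, -80/3]
The echelon form has 4 nonzero rows, and every pivot lies in the first 5 columns, so rank(B) = rank([B|b]) = 4.
The system is consistent.
Free variables = (unknowns) − (rank) = 5 − 4 = 1.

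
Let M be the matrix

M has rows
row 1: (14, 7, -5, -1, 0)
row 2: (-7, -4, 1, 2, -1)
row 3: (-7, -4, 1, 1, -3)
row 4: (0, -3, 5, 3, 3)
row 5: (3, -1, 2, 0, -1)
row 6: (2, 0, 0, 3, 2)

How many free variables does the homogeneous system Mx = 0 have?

Row reduce to echelon form.
R2 ← R2 + (1/2)·R1: [0, -1/2, -3/2, 3/2, -1]
R3 ← R3 + (1/2)·R1: [0, -1/2, -3/2, 1/2, -3]
R5 ← R5 − (3/14)·R1: [0, -5/2, 43/14, 3/14, -1]
R6 ← R6 − (1/7)·R1: [0, -1, 5/7, 22/7, 2]
R3 ← R3 − R2: [0, 0, 0, -1, -2]
R4 ← R4 − (6)·R2: [0, 0, 14, -6, 9]
R5 ← R5 − (5)·R2: [0, 0, 74/7, -51/7, 4]
R6 ← R6 − (2)·R2: [0, 0, 26/7, 1/7, 4]
Swap R3 ↔ R4
R5 ← R5 − (37/49)·R3: [0, 0, 0, -135/49, -137/49]
R6 ← R6 − (13/49)·R3: [0, 0, 0, 85/49, 79/49]
R5 ← R5 − (135/49)·R4: [0, 0, 0, 0, 19/7]
R6 ← R6 + (85/49)·R4: [0, 0, 0, 0, -13/7]
R6 ← R6 + (13/19)·R5: [0, 0, 0, 0, 0]
5 nonzero rows, so rank(M) = 5.
M has 5 columns; by rank–nullity, nullity = 5 − 5 = 0.

0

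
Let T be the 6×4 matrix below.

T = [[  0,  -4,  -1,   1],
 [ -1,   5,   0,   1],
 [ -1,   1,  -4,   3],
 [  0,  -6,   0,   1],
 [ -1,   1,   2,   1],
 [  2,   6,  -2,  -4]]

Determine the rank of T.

Row reduce to echelon form.
Swap R1 ↔ R2
R3 ← R3 − R1: [0, -4, -4, 2]
R5 ← R5 − R1: [0, -4, 2, 0]
R6 ← R6 + (2)·R1: [0, 16, -2, -2]
R3 ← R3 − R2: [0, 0, -3, 1]
R4 ← R4 − (3/2)·R2: [0, 0, 3/2, -1/2]
R5 ← R5 − R2: [0, 0, 3, -1]
R6 ← R6 + (4)·R2: [0, 0, -6, 2]
R4 ← R4 + (1/2)·R3: [0, 0, 0, 0]
R5 ← R5 + R3: [0, 0, 0, 0]
R6 ← R6 − (2)·R3: [0, 0, 0, 0]
Echelon form has 3 nonzero rows, so rank(T) = 3.

3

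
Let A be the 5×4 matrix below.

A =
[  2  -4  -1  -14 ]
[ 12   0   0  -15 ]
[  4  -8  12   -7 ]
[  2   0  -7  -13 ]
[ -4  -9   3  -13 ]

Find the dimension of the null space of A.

1

Row reduce to echelon form.
R2 ← R2 − (6)·R1: [0, 24, 6, 69]
R3 ← R3 − (2)·R1: [0, 0, 14, 21]
R4 ← R4 − R1: [0, 4, -6, 1]
R5 ← R5 + (2)·R1: [0, -17, 1, -41]
R4 ← R4 − (1/6)·R2: [0, 0, -7, -21/2]
R5 ← R5 + (17/24)·R2: [0, 0, 21/4, 63/8]
R4 ← R4 + (1/2)·R3: [0, 0, 0, 0]
R5 ← R5 − (3/8)·R3: [0, 0, 0, 0]
3 nonzero rows, so rank(A) = 3.
A has 4 columns; by rank–nullity, nullity = 4 − 3 = 1.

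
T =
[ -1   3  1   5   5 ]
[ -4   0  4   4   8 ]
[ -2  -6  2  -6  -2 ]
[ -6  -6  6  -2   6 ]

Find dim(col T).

Row reduce to echelon form.
R2 ← R2 − (4)·R1: [0, -12, 0, -16, -12]
R3 ← R3 − (2)·R1: [0, -12, 0, -16, -12]
R4 ← R4 − (6)·R1: [0, -24, 0, -32, -24]
R3 ← R3 − R2: [0, 0, 0, 0, 0]
R4 ← R4 − (2)·R2: [0, 0, 0, 0, 0]
Echelon form has 2 nonzero rows, so rank(T) = 2.
The column space has dimension equal to the rank: 2.

2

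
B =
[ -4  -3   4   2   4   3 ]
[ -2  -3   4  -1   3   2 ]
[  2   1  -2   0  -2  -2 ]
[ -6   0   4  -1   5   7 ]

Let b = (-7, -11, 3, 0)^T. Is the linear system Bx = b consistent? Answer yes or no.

Row reduce the augmented matrix [B | b].
R2 ← R2 − (1/2)·R1: [0, -3/2, 2, -2, 1, 1/2, -15/2]
R3 ← R3 + (1/2)·R1: [0, -1/2, 0, 1, 0, -1/2, -1/2]
R4 ← R4 − (3/2)·R1: [0, 9/2, -2, -4, -1, 5/2, 21/2]
R3 ← R3 − (1/3)·R2: [0, 0, -2/3, 5/3, -1/3, -2/3, 2]
R4 ← R4 + (3)·R2: [0, 0, 4, -10, 2, 4, -12]
R4 ← R4 + (6)·R3: [0, 0, 0, 0, 0, 0, 0]
The echelon form has 3 nonzero rows, and every pivot lies in the first 6 columns, so rank(B) = rank([B|b]) = 3.
The system is consistent.

yes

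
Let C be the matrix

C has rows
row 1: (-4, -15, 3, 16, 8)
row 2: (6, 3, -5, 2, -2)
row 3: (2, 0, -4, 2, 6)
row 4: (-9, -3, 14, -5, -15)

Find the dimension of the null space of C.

Row reduce to echelon form.
R2 ← R2 + (3/2)·R1: [0, -39/2, -1/2, 26, 10]
R3 ← R3 + (1/2)·R1: [0, -15/2, -5/2, 10, 10]
R4 ← R4 − (9/4)·R1: [0, 123/4, 29/4, -41, -33]
R3 ← R3 − (5/13)·R2: [0, 0, -30/13, 0, 80/13]
R4 ← R4 + (41/26)·R2: [0, 0, 84/13, 0, -224/13]
R4 ← R4 + (14/5)·R3: [0, 0, 0, 0, 0]
3 nonzero rows, so rank(C) = 3.
C has 5 columns; by rank–nullity, nullity = 5 − 3 = 2.

2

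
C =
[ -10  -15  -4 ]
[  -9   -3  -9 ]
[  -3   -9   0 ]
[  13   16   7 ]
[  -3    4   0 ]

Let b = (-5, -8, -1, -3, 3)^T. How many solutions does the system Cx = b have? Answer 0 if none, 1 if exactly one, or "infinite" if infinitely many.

Row reduce the augmented matrix [C | b].
R2 ← R2 − (9/10)·R1: [0, 21/2, -27/5, -7/2]
R3 ← R3 − (3/10)·R1: [0, -9/2, 6/5, 1/2]
R4 ← R4 + (13/10)·R1: [0, -7/2, 9/5, -19/2]
R5 ← R5 − (3/10)·R1: [0, 17/2, 6/5, 9/2]
R3 ← R3 + (3/7)·R2: [0, 0, -39/35, -1]
R4 ← R4 + (1/3)·R2: [0, 0, 0, -32/3]
R5 ← R5 − (17/21)·R2: [0, 0, 39/7, 22/3]
R5 ← R5 + (5)·R3: [0, 0, 0, 7/3]
R5 ← R5 + (7/32)·R4: [0, 0, 0, 0]
The echelon form has 4 nonzero rows; the last pivot sits in the augmented column, so rank(C) = 3 but rank([C|b]) = 4.
Since the ranks differ, the system is inconsistent.
It has no solutions.

0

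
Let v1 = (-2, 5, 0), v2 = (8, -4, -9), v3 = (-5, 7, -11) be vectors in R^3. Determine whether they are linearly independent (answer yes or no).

Form the matrix with these vectors as rows and row reduce.
R2 ← R2 + (4)·R1: [0, 16, -9]
R3 ← R3 − (5/2)·R1: [0, -11/2, -11]
R3 ← R3 + (11/32)·R2: [0, 0, -451/32]
3 nonzero rows, so the 3 vectors span a space of dimension 3.
Since 3 = 3, the vectors are linearly independent.

yes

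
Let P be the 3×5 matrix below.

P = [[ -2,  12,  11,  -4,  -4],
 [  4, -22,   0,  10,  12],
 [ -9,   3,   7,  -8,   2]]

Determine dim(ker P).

Row reduce to echelon form.
R2 ← R2 + (2)·R1: [0, 2, 22, 2, 4]
R3 ← R3 − (9/2)·R1: [0, -51, -85/2, 10, 20]
R3 ← R3 + (51/2)·R2: [0, 0, 1037/2, 61, 122]
3 nonzero rows, so rank(P) = 3.
P has 5 columns; by rank–nullity, nullity = 5 − 3 = 2.

2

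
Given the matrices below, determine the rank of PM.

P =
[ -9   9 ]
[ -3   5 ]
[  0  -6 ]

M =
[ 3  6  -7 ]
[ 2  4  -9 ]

2

First compute PM:
[[ -9, -18, -18],
 [  1,   2, -24],
 [-12, -24,  54]]
Now row reduce the product.
R2 ← R2 + (1/9)·R1: [0, 0, -26]
R3 ← R3 − (4/3)·R1: [0, 0, 78]
R3 ← R3 + (3)·R2: [0, 0, 0]
2 nonzero rows, so rank(PM) = 2.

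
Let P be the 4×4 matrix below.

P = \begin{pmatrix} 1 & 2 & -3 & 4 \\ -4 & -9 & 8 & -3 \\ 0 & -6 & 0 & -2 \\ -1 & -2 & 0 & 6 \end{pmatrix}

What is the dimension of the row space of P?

3

Row reduce to echelon form.
R2 ← R2 + (4)·R1: [0, -1, -4, 13]
R4 ← R4 + R1: [0, 0, -3, 10]
R3 ← R3 − (6)·R2: [0, 0, 24, -80]
R4 ← R4 + (1/8)·R3: [0, 0, 0, 0]
Echelon form has 3 nonzero rows, so rank(P) = 3.
The row space has dimension equal to the rank: 3.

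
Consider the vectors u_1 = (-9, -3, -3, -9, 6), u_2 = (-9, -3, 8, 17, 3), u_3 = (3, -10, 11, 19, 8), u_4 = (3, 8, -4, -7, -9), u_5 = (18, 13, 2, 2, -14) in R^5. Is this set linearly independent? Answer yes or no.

Form the matrix with these vectors as rows and row reduce.
R2 ← R2 − R1: [0, 0, 11, 26, -3]
R3 ← R3 + (1/3)·R1: [0, -11, 10, 16, 10]
R4 ← R4 + (1/3)·R1: [0, 7, -5, -10, -7]
R5 ← R5 + (2)·R1: [0, 7, -4, -16, -2]
Swap R2 ↔ R3
R4 ← R4 + (7/11)·R2: [0, 0, 15/11, 2/11, -7/11]
R5 ← R5 + (7/11)·R2: [0, 0, 26/11, -64/11, 48/11]
R4 ← R4 − (15/121)·R3: [0, 0, 0, -368/121, -32/121]
R5 ← R5 − (26/121)·R3: [0, 0, 0, -1380/121, 606/121]
R5 ← R5 − (15/4)·R4: [0, 0, 0, 0, 6]
5 nonzero rows, so the 5 vectors span a space of dimension 5.
Since 5 = 5, the vectors are linearly independent.

yes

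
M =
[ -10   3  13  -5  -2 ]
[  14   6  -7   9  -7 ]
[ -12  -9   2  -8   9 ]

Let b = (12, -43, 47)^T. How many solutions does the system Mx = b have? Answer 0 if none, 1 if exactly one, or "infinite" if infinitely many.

infinite

Row reduce the augmented matrix [M | b].
R2 ← R2 + (7/5)·R1: [0, 51/5, 56/5, 2, -49/5, -131/5]
R3 ← R3 − (6/5)·R1: [0, -63/5, -68/5, -2, 57/5, 163/5]
R3 ← R3 + (21/17)·R2: [0, 0, 4/17, 8/17, -12/17, 4/17]
The echelon form has 3 nonzero rows, and every pivot lies in the first 5 columns, so rank(M) = rank([M|b]) = 3.
The system is consistent.
rank = 3 < 5 unknowns, so there are infinitely many solutions.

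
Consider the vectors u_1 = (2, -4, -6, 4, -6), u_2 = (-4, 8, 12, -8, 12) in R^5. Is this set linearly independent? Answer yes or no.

Form the matrix with these vectors as rows and row reduce.
R2 ← R2 + (2)·R1: [0, 0, 0, 0, 0]
1 nonzero row, so the 2 vectors span a space of dimension 1.
Since 1 < 2, the vectors are linearly dependent.

no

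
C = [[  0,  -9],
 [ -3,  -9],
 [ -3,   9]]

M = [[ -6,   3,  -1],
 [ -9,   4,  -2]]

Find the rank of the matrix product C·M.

2

First compute CM:
[[ 81, -36,  18],
 [ 99, -45,  21],
 [-63,  27, -15]]
Now row reduce the product.
R2 ← R2 − (11/9)·R1: [0, -1, -1]
R3 ← R3 + (7/9)·R1: [0, -1, -1]
R3 ← R3 − R2: [0, 0, 0]
2 nonzero rows, so rank(CM) = 2.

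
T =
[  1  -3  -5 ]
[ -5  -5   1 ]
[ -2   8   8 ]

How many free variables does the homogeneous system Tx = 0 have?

Row reduce to echelon form.
R2 ← R2 + (5)·R1: [0, -20, -24]
R3 ← R3 + (2)·R1: [0, 2, -2]
R3 ← R3 + (1/10)·R2: [0, 0, -22/5]
3 nonzero rows, so rank(T) = 3.
T has 3 columns; by rank–nullity, nullity = 3 − 3 = 0.

0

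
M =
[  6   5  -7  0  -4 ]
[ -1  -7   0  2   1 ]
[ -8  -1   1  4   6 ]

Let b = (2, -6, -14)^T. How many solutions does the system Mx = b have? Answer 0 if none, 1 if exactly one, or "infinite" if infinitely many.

infinite

Row reduce the augmented matrix [M | b].
R2 ← R2 + (1/6)·R1: [0, -37/6, -7/6, 2, 1/3, -17/3]
R3 ← R3 + (4/3)·R1: [0, 17/3, -25/3, 4, 2/3, -34/3]
R3 ← R3 + (34/37)·R2: [0, 0, -348/37, 216/37, 36/37, -612/37]
The echelon form has 3 nonzero rows, and every pivot lies in the first 5 columns, so rank(M) = rank([M|b]) = 3.
The system is consistent.
rank = 3 < 5 unknowns, so there are infinitely many solutions.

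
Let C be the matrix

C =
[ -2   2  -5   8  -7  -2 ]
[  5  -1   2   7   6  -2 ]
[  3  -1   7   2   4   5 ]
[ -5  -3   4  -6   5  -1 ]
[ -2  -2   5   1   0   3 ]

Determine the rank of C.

5

Row reduce to echelon form.
R2 ← R2 + (5/2)·R1: [0, 4, -21/2, 27, -23/2, -7]
R3 ← R3 + (3/2)·R1: [0, 2, -1/2, 14, -13/2, 2]
R4 ← R4 − (5/2)·R1: [0, -8, 33/2, -26, 45/2, 4]
R5 ← R5 − R1: [0, -4, 10, -7, 7, 5]
R3 ← R3 − (1/2)·R2: [0, 0, 19/4, 1/2, -3/4, 11/2]
R4 ← R4 + (2)·R2: [0, 0, -9/2, 28, -1/2, -10]
R5 ← R5 + R2: [0, 0, -1/2, 20, -9/2, -2]
R4 ← R4 + (18/19)·R3: [0, 0, 0, 541/19, -23/19, -91/19]
R5 ← R5 + (2/19)·R3: [0, 0, 0, 381/19, -87/19, -27/19]
R5 ← R5 − (381/541)·R4: [0, 0, 0, 0, -2016/541, 1056/541]
Echelon form has 5 nonzero rows, so rank(C) = 5.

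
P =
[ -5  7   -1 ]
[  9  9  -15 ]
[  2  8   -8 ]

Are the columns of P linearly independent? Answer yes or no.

no

Row reduce P to echelon form.
R2 ← R2 + (9/5)·R1: [0, 108/5, -84/5]
R3 ← R3 + (2/5)·R1: [0, 54/5, -42/5]
R3 ← R3 − (1/2)·R2: [0, 0, 0]
2 pivots among 3 columns.
Only 2 < 3 pivot columns, so the columns are linearly dependent.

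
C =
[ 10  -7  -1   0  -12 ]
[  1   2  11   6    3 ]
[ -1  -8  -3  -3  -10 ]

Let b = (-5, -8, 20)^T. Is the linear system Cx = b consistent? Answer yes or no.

yes

Row reduce the augmented matrix [C | b].
R2 ← R2 − (1/10)·R1: [0, 27/10, 111/10, 6, 21/5, -15/2]
R3 ← R3 + (1/10)·R1: [0, -87/10, -31/10, -3, -56/5, 39/2]
R3 ← R3 + (29/9)·R2: [0, 0, 98/3, 49/3, 7/3, -14/3]
The echelon form has 3 nonzero rows, and every pivot lies in the first 5 columns, so rank(C) = rank([C|b]) = 3.
The system is consistent.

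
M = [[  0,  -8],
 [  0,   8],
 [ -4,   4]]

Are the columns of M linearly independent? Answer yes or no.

yes

Row reduce M to echelon form.
Swap R1 ↔ R3
R3 ← R3 + R2: [0, 0]
2 pivots among 2 columns.
Every column is a pivot column, so the columns are linearly independent.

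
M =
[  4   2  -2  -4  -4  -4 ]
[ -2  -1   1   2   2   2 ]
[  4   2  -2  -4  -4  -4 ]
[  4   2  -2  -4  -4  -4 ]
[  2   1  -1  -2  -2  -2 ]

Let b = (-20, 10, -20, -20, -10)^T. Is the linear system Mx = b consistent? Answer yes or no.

yes

Row reduce the augmented matrix [M | b].
R2 ← R2 + (1/2)·R1: [0, 0, 0, 0, 0, 0, 0]
R3 ← R3 − R1: [0, 0, 0, 0, 0, 0, 0]
R4 ← R4 − R1: [0, 0, 0, 0, 0, 0, 0]
R5 ← R5 − (1/2)·R1: [0, 0, 0, 0, 0, 0, 0]
The echelon form has 1 nonzero rows, and every pivot lies in the first 6 columns, so rank(M) = rank([M|b]) = 1.
The system is consistent.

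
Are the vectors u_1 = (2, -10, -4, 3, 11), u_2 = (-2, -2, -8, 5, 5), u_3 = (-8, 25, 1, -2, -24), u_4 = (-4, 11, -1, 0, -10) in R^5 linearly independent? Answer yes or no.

Form the matrix with these vectors as rows and row reduce.
R2 ← R2 + R1: [0, -12, -12, 8, 16]
R3 ← R3 + (4)·R1: [0, -15, -15, 10, 20]
R4 ← R4 + (2)·R1: [0, -9, -9, 6, 12]
R3 ← R3 − (5/4)·R2: [0, 0, 0, 0, 0]
R4 ← R4 − (3/4)·R2: [0, 0, 0, 0, 0]
2 nonzero rows, so the 4 vectors span a space of dimension 2.
Since 2 < 4, the vectors are linearly dependent.

no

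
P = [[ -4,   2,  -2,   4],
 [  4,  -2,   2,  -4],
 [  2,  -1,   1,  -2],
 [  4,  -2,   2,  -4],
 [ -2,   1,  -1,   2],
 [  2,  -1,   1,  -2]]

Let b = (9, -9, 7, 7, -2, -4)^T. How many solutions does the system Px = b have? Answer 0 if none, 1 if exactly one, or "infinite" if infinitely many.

0

Row reduce the augmented matrix [P | b].
R2 ← R2 + R1: [0, 0, 0, 0, 0]
R3 ← R3 + (1/2)·R1: [0, 0, 0, 0, 23/2]
R4 ← R4 + R1: [0, 0, 0, 0, 16]
R5 ← R5 − (1/2)·R1: [0, 0, 0, 0, -13/2]
R6 ← R6 + (1/2)·R1: [0, 0, 0, 0, 1/2]
Swap R2 ↔ R3
R4 ← R4 − (32/23)·R2: [0, 0, 0, 0, 0]
R5 ← R5 + (13/23)·R2: [0, 0, 0, 0, 0]
R6 ← R6 − (1/23)·R2: [0, 0, 0, 0, 0]
The echelon form has 2 nonzero rows; the last pivot sits in the augmented column, so rank(P) = 1 but rank([P|b]) = 2.
Since the ranks differ, the system is inconsistent.
It has no solutions.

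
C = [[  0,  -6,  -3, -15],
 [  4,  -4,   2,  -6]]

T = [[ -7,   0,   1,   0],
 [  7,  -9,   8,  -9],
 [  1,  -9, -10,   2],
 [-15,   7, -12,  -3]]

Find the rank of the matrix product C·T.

2

First compute CT:
[[180, -24, 162,  93],
 [ 36, -24,  24,  58]]
Now row reduce the product.
R2 ← R2 − (1/5)·R1: [0, -96/5, -42/5, 197/5]
2 nonzero rows, so rank(CT) = 2.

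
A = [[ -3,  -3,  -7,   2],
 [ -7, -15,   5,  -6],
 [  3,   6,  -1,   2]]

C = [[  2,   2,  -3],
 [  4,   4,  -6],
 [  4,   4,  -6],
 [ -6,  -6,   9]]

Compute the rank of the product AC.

1

First compute AC:
[[-58, -58,  87],
 [-18, -18,  27],
 [ 14,  14, -21]]
Now row reduce the product.
R2 ← R2 − (9/29)·R1: [0, 0, 0]
R3 ← R3 + (7/29)·R1: [0, 0, 0]
1 nonzero row, so rank(AC) = 1.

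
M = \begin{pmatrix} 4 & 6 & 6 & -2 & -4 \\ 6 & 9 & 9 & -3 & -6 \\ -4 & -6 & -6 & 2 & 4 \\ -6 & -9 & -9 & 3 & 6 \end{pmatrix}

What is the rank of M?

Row reduce to echelon form.
R2 ← R2 − (3/2)·R1: [0, 0, 0, 0, 0]
R3 ← R3 + R1: [0, 0, 0, 0, 0]
R4 ← R4 + (3/2)·R1: [0, 0, 0, 0, 0]
Echelon form has 1 nonzero row, so rank(M) = 1.

1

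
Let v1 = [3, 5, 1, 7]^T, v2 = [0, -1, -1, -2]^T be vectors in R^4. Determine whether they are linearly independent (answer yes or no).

Form the matrix with these vectors as rows and row reduce.
2 nonzero rows, so the 2 vectors span a space of dimension 2.
Since 2 = 2, the vectors are linearly independent.

yes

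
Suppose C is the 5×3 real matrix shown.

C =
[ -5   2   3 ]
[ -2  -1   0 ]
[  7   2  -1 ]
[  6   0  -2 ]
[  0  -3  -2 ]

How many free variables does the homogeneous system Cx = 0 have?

1

Row reduce to echelon form.
R2 ← R2 − (2/5)·R1: [0, -9/5, -6/5]
R3 ← R3 + (7/5)·R1: [0, 24/5, 16/5]
R4 ← R4 + (6/5)·R1: [0, 12/5, 8/5]
R3 ← R3 + (8/3)·R2: [0, 0, 0]
R4 ← R4 + (4/3)·R2: [0, 0, 0]
R5 ← R5 − (5/3)·R2: [0, 0, 0]
2 nonzero rows, so rank(C) = 2.
C has 3 columns; by rank–nullity, nullity = 3 − 2 = 1.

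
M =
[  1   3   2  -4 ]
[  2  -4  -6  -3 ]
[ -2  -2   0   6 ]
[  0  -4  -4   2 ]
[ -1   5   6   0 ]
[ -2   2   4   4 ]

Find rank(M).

2

Row reduce to echelon form.
R2 ← R2 − (2)·R1: [0, -10, -10, 5]
R3 ← R3 + (2)·R1: [0, 4, 4, -2]
R5 ← R5 + R1: [0, 8, 8, -4]
R6 ← R6 + (2)·R1: [0, 8, 8, -4]
R3 ← R3 + (2/5)·R2: [0, 0, 0, 0]
R4 ← R4 − (2/5)·R2: [0, 0, 0, 0]
R5 ← R5 + (4/5)·R2: [0, 0, 0, 0]
R6 ← R6 + (4/5)·R2: [0, 0, 0, 0]
Echelon form has 2 nonzero rows, so rank(M) = 2.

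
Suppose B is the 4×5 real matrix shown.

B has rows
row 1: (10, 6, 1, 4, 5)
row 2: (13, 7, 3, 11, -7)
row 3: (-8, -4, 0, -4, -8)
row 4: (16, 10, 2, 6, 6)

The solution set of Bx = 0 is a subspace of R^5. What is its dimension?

2

Row reduce to echelon form.
R2 ← R2 − (13/10)·R1: [0, -4/5, 17/10, 29/5, -27/2]
R3 ← R3 + (4/5)·R1: [0, 4/5, 4/5, -4/5, -4]
R4 ← R4 − (8/5)·R1: [0, 2/5, 2/5, -2/5, -2]
R3 ← R3 + R2: [0, 0, 5/2, 5, -35/2]
R4 ← R4 + (1/2)·R2: [0, 0, 5/4, 5/2, -35/4]
R4 ← R4 − (1/2)·R3: [0, 0, 0, 0, 0]
3 nonzero rows, so rank(B) = 3.
B has 5 columns; by rank–nullity, nullity = 5 − 3 = 2.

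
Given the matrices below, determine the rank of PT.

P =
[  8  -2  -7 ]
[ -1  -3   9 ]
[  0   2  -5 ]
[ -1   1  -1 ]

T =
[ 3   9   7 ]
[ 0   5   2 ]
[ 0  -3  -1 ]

2

First compute PT:
[[ 24,  83,  59],
 [ -3, -51, -22],
 [  0,  25,   9],
 [ -3,  -1,  -4]]
Now row reduce the product.
R2 ← R2 + (1/8)·R1: [0, -325/8, -117/8]
R4 ← R4 + (1/8)·R1: [0, 75/8, 27/8]
R3 ← R3 + (8/13)·R2: [0, 0, 0]
R4 ← R4 + (3/13)·R2: [0, 0, 0]
2 nonzero rows, so rank(PT) = 2.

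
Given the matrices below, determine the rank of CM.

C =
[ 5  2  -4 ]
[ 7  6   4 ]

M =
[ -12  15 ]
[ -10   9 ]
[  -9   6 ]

First compute CM:
[[-44,  69],
 [-180, 183]]
Now row reduce the product.
R2 ← R2 − (45/11)·R1: [0, -1092/11]
2 nonzero rows, so rank(CM) = 2.

2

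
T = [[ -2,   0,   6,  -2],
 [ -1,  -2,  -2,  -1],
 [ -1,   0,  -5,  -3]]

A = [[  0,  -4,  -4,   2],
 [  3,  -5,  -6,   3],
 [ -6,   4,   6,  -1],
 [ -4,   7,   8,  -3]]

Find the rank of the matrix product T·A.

First compute TA:
[[-28,  18,  28,  -4],
 [ 10,  -1,  -4,  -3],
 [ 42, -37, -50,  12]]
Now row reduce the product.
R2 ← R2 + (5/14)·R1: [0, 38/7, 6, -31/7]
R3 ← R3 + (3/2)·R1: [0, -10, -8, 6]
R3 ← R3 + (35/19)·R2: [0, 0, 58/19, -41/19]
3 nonzero rows, so rank(TA) = 3.

3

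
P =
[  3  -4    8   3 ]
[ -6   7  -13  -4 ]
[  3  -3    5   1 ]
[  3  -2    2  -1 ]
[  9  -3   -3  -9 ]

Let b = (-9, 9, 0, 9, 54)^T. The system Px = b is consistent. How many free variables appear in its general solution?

2

Row reduce the augmented matrix [P | b].
R2 ← R2 + (2)·R1: [0, -1, 3, 2, -9]
R3 ← R3 − R1: [0, 1, -3, -2, 9]
R4 ← R4 − R1: [0, 2, -6, -4, 18]
R5 ← R5 − (3)·R1: [0, 9, -27, -18, 81]
R3 ← R3 + R2: [0, 0, 0, 0, 0]
R4 ← R4 + (2)·R2: [0, 0, 0, 0, 0]
R5 ← R5 + (9)·R2: [0, 0, 0, 0, 0]
The echelon form has 2 nonzero rows, and every pivot lies in the first 4 columns, so rank(P) = rank([P|b]) = 2.
The system is consistent.
Free variables = (unknowns) − (rank) = 4 − 2 = 2.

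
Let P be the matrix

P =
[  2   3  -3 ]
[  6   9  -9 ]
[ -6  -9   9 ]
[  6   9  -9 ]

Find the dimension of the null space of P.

2

Row reduce to echelon form.
R2 ← R2 − (3)·R1: [0, 0, 0]
R3 ← R3 + (3)·R1: [0, 0, 0]
R4 ← R4 − (3)·R1: [0, 0, 0]
1 nonzero row, so rank(P) = 1.
P has 3 columns; by rank–nullity, nullity = 3 − 1 = 2.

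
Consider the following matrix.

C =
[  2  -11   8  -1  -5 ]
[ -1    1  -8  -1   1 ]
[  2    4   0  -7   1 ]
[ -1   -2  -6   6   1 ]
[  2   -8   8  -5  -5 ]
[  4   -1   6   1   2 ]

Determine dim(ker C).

Row reduce to echelon form.
R2 ← R2 + (1/2)·R1: [0, -9/2, -4, -3/2, -3/2]
R3 ← R3 − R1: [0, 15, -8, -6, 6]
R4 ← R4 + (1/2)·R1: [0, -15/2, -2, 11/2, -3/2]
R5 ← R5 − R1: [0, 3, 0, -4, 0]
R6 ← R6 − (2)·R1: [0, 21, -10, 3, 12]
R3 ← R3 + (10/3)·R2: [0, 0, -64/3, -11, 1]
R4 ← R4 − (5/3)·R2: [0, 0, 14/3, 8, 1]
R5 ← R5 + (2/3)·R2: [0, 0, -8/3, -5, -1]
R6 ← R6 + (14/3)·R2: [0, 0, -86/3, -4, 5]
R4 ← R4 + (7/32)·R3: [0, 0, 0, 179/32, 39/32]
R5 ← R5 − (1/8)·R3: [0, 0, 0, -29/8, -9/8]
R6 ← R6 − (43/32)·R3: [0, 0, 0, 345/32, 117/32]
R5 ← R5 + (116/179)·R4: [0, 0, 0, 0, -60/179]
R6 ← R6 − (345/179)·R4: [0, 0, 0, 0, 234/179]
R6 ← R6 + (39/10)·R5: [0, 0, 0, 0, 0]
5 nonzero rows, so rank(C) = 5.
C has 5 columns; by rank–nullity, nullity = 5 − 5 = 0.

0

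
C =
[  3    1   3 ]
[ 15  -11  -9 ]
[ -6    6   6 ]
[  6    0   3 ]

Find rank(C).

Row reduce to echelon form.
R2 ← R2 − (5)·R1: [0, -16, -24]
R3 ← R3 + (2)·R1: [0, 8, 12]
R4 ← R4 − (2)·R1: [0, -2, -3]
R3 ← R3 + (1/2)·R2: [0, 0, 0]
R4 ← R4 − (1/8)·R2: [0, 0, 0]
Echelon form has 2 nonzero rows, so rank(C) = 2.

2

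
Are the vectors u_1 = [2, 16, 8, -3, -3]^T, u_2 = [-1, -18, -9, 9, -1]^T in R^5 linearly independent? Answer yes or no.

yes

Form the matrix with these vectors as rows and row reduce.
R2 ← R2 + (1/2)·R1: [0, -10, -5, 15/2, -5/2]
2 nonzero rows, so the 2 vectors span a space of dimension 2.
Since 2 = 2, the vectors are linearly independent.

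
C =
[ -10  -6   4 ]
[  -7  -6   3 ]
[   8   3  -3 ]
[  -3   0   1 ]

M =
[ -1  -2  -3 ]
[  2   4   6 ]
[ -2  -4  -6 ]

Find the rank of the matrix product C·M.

First compute CM:
[[-10, -20, -30],
 [-11, -22, -33],
 [  4,   8,  12],
 [  1,   2,   3]]
Now row reduce the product.
R2 ← R2 − (11/10)·R1: [0, 0, 0]
R3 ← R3 + (2/5)·R1: [0, 0, 0]
R4 ← R4 + (1/10)·R1: [0, 0, 0]
1 nonzero row, so rank(CM) = 1.

1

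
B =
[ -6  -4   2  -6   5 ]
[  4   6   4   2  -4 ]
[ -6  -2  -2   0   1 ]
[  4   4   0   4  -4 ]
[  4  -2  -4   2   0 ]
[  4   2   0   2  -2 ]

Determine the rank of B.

Row reduce to echelon form.
R2 ← R2 + (2/3)·R1: [0, 10/3, 16/3, -2, -2/3]
R3 ← R3 − R1: [0, 2, -4, 6, -4]
R4 ← R4 + (2/3)·R1: [0, 4/3, 4/3, 0, -2/3]
R5 ← R5 + (2/3)·R1: [0, -14/3, -8/3, -2, 10/3]
R6 ← R6 + (2/3)·R1: [0, -2/3, 4/3, -2, 4/3]
R3 ← R3 − (3/5)·R2: [0, 0, -36/5, 36/5, -18/5]
R4 ← R4 − (2/5)·R2: [0, 0, -4/5, 4/5, -2/5]
R5 ← R5 + (7/5)·R2: [0, 0, 24/5, -24/5, 12/5]
R6 ← R6 + (1/5)·R2: [0, 0, 12/5, -12/5, 6/5]
R4 ← R4 − (1/9)·R3: [0, 0, 0, 0, 0]
R5 ← R5 + (2/3)·R3: [0, 0, 0, 0, 0]
R6 ← R6 + (1/3)·R3: [0, 0, 0, 0, 0]
Echelon form has 3 nonzero rows, so rank(B) = 3.

3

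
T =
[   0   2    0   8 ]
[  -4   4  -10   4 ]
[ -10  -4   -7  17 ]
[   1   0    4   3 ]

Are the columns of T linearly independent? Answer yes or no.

yes

Row reduce T to echelon form.
Swap R1 ↔ R2
R3 ← R3 − (5/2)·R1: [0, -14, 18, 7]
R4 ← R4 + (1/4)·R1: [0, 1, 3/2, 4]
R3 ← R3 + (7)·R2: [0, 0, 18, 63]
R4 ← R4 − (1/2)·R2: [0, 0, 3/2, 0]
R4 ← R4 − (1/12)·R3: [0, 0, 0, -21/4]
4 pivots among 4 columns.
Every column is a pivot column, so the columns are linearly independent.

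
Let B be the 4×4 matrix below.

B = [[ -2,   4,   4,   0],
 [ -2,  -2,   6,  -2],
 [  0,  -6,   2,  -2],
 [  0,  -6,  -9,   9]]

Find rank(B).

Row reduce to echelon form.
R2 ← R2 − R1: [0, -6, 2, -2]
R3 ← R3 − R2: [0, 0, 0, 0]
R4 ← R4 − R2: [0, 0, -11, 11]
Swap R3 ↔ R4
Echelon form has 3 nonzero rows, so rank(B) = 3.

3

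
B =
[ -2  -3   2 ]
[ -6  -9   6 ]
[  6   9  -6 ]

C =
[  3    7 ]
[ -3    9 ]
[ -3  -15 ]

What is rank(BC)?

1

First compute BC:
[[ -3, -71],
 [ -9, -213],
 [  9, 213]]
Now row reduce the product.
R2 ← R2 − (3)·R1: [0, 0]
R3 ← R3 + (3)·R1: [0, 0]
1 nonzero row, so rank(BC) = 1.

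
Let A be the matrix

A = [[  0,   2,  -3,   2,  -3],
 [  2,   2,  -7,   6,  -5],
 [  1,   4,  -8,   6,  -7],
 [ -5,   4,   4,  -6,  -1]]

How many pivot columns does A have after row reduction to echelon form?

2

Row reduce to echelon form.
Swap R1 ↔ R2
R3 ← R3 − (1/2)·R1: [0, 3, -9/2, 3, -9/2]
R4 ← R4 + (5/2)·R1: [0, 9, -27/2, 9, -27/2]
R3 ← R3 − (3/2)·R2: [0, 0, 0, 0, 0]
R4 ← R4 − (9/2)·R2: [0, 0, 0, 0, 0]
Echelon form has 2 nonzero rows, so rank(A) = 2.
Each nonzero row contributes one pivot column: 2 pivot columns.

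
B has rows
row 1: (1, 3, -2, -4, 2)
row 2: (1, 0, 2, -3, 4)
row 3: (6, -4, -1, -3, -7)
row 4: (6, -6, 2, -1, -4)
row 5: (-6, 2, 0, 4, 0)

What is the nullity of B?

Row reduce to echelon form.
R2 ← R2 − R1: [0, -3, 4, 1, 2]
R3 ← R3 − (6)·R1: [0, -22, 11, 21, -19]
R4 ← R4 − (6)·R1: [0, -24, 14, 23, -16]
R5 ← R5 + (6)·R1: [0, 20, -12, -20, 12]
R3 ← R3 − (22/3)·R2: [0, 0, -55/3, 41/3, -101/3]
R4 ← R4 − (8)·R2: [0, 0, -18, 15, -32]
R5 ← R5 + (20/3)·R2: [0, 0, 44/3, -40/3, 76/3]
R4 ← R4 − (54/55)·R3: [0, 0, 0, 87/55, 58/55]
R5 ← R5 + (4/5)·R3: [0, 0, 0, -12/5, -8/5]
R5 ← R5 + (44/29)·R4: [0, 0, 0, 0, 0]
4 nonzero rows, so rank(B) = 4.
B has 5 columns; by rank–nullity, nullity = 5 − 4 = 1.

1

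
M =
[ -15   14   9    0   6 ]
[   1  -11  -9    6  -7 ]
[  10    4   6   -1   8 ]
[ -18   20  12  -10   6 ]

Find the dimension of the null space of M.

Row reduce to echelon form.
R2 ← R2 + (1/15)·R1: [0, -151/15, -42/5, 6, -33/5]
R3 ← R3 + (2/3)·R1: [0, 40/3, 12, -1, 12]
R4 ← R4 − (6/5)·R1: [0, 16/5, 6/5, -10, -6/5]
R3 ← R3 + (200/151)·R2: [0, 0, 132/151, 1049/151, 492/151]
R4 ← R4 + (48/151)·R2: [0, 0, -222/151, -1222/151, -498/151]
R4 ← R4 + (37/22)·R3: [0, 0, 0, 79/22, 24/11]
4 nonzero rows, so rank(M) = 4.
M has 5 columns; by rank–nullity, nullity = 5 − 4 = 1.

1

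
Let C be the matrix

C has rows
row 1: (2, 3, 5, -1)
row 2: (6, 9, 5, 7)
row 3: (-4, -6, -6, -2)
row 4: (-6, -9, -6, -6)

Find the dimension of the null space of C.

Row reduce to echelon form.
R2 ← R2 − (3)·R1: [0, 0, -10, 10]
R3 ← R3 + (2)·R1: [0, 0, 4, -4]
R4 ← R4 + (3)·R1: [0, 0, 9, -9]
R3 ← R3 + (2/5)·R2: [0, 0, 0, 0]
R4 ← R4 + (9/10)·R2: [0, 0, 0, 0]
2 nonzero rows, so rank(C) = 2.
C has 4 columns; by rank–nullity, nullity = 4 − 2 = 2.

2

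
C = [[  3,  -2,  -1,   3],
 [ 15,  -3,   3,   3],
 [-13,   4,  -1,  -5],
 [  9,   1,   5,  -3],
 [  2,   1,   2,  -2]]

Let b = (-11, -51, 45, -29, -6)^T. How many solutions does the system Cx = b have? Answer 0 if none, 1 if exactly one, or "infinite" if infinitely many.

infinite

Row reduce the augmented matrix [C | b].
R2 ← R2 − (5)·R1: [0, 7, 8, -12, 4]
R3 ← R3 + (13/3)·R1: [0, -14/3, -16/3, 8, -8/3]
R4 ← R4 − (3)·R1: [0, 7, 8, -12, 4]
R5 ← R5 − (2/3)·R1: [0, 7/3, 8/3, -4, 4/3]
R3 ← R3 + (2/3)·R2: [0, 0, 0, 0, 0]
R4 ← R4 − R2: [0, 0, 0, 0, 0]
R5 ← R5 − (1/3)·R2: [0, 0, 0, 0, 0]
The echelon form has 2 nonzero rows, and every pivot lies in the first 4 columns, so rank(C) = rank([C|b]) = 2.
The system is consistent.
rank = 2 < 4 unknowns, so there are infinitely many solutions.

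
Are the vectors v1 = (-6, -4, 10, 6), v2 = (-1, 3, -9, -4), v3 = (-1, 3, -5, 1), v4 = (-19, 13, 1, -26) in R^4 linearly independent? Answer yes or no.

yes

Form the matrix with these vectors as rows and row reduce.
R2 ← R2 − (1/6)·R1: [0, 11/3, -32/3, -5]
R3 ← R3 − (1/6)·R1: [0, 11/3, -20/3, 0]
R4 ← R4 − (19/6)·R1: [0, 77/3, -92/3, -45]
R3 ← R3 − R2: [0, 0, 4, 5]
R4 ← R4 − (7)·R2: [0, 0, 44, -10]
R4 ← R4 − (11)·R3: [0, 0, 0, -65]
4 nonzero rows, so the 4 vectors span a space of dimension 4.
Since 4 = 4, the vectors are linearly independent.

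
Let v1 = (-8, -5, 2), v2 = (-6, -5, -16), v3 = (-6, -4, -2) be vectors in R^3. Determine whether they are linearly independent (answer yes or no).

Form the matrix with these vectors as rows and row reduce.
R2 ← R2 − (3/4)·R1: [0, -5/4, -35/2]
R3 ← R3 − (3/4)·R1: [0, -1/4, -7/2]
R3 ← R3 − (1/5)·R2: [0, 0, 0]
2 nonzero rows, so the 3 vectors span a space of dimension 2.
Since 2 < 3, the vectors are linearly dependent.

no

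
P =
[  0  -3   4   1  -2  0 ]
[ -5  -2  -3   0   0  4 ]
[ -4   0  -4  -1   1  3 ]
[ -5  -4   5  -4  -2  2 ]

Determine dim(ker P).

Row reduce to echelon form.
Swap R1 ↔ R2
R3 ← R3 − (4/5)·R1: [0, 8/5, -8/5, -1, 1, -1/5]
R4 ← R4 − R1: [0, -2, 8, -4, -2, -2]
R3 ← R3 + (8/15)·R2: [0, 0, 8/15, -7/15, -1/15, -1/5]
R4 ← R4 − (2/3)·R2: [0, 0, 16/3, -14/3, -2/3, -2]
R4 ← R4 − (10)·R3: [0, 0, 0, 0, 0, 0]
3 nonzero rows, so rank(P) = 3.
P has 6 columns; by rank–nullity, nullity = 6 − 3 = 3.

3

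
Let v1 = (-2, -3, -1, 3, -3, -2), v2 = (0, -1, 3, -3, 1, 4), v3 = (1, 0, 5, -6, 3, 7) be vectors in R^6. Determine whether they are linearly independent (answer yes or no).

Form the matrix with these vectors as rows and row reduce.
R3 ← R3 + (1/2)·R1: [0, -3/2, 9/2, -9/2, 3/2, 6]
R3 ← R3 − (3/2)·R2: [0, 0, 0, 0, 0, 0]
2 nonzero rows, so the 3 vectors span a space of dimension 2.
Since 2 < 3, the vectors are linearly dependent.

no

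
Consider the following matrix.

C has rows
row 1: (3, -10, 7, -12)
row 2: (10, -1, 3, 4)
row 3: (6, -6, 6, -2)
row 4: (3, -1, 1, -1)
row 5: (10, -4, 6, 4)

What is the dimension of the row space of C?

Row reduce to echelon form.
R2 ← R2 − (10/3)·R1: [0, 97/3, -61/3, 44]
R3 ← R3 − (2)·R1: [0, 14, -8, 22]
R4 ← R4 − R1: [0, 9, -6, 11]
R5 ← R5 − (10/3)·R1: [0, 88/3, -52/3, 44]
R3 ← R3 − (42/97)·R2: [0, 0, 78/97, 286/97]
R4 ← R4 − (27/97)·R2: [0, 0, -33/97, -121/97]
R5 ← R5 − (88/97)·R2: [0, 0, 108/97, 396/97]
R4 ← R4 + (11/26)·R3: [0, 0, 0, 0]
R5 ← R5 − (18/13)·R3: [0, 0, 0, 0]
Echelon form has 3 nonzero rows, so rank(C) = 3.
The row space has dimension equal to the rank: 3.

3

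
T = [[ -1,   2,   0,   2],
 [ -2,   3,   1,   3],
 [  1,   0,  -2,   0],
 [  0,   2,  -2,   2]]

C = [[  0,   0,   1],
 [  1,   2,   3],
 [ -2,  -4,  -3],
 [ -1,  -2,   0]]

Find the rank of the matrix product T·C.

2

First compute TC:
[[  0,   0,   5],
 [ -2,  -4,   4],
 [  4,   8,   7],
 [  4,   8,  12]]
Now row reduce the product.
Swap R1 ↔ R2
R3 ← R3 + (2)·R1: [0, 0, 15]
R4 ← R4 + (2)·R1: [0, 0, 20]
R3 ← R3 − (3)·R2: [0, 0, 0]
R4 ← R4 − (4)·R2: [0, 0, 0]
2 nonzero rows, so rank(TC) = 2.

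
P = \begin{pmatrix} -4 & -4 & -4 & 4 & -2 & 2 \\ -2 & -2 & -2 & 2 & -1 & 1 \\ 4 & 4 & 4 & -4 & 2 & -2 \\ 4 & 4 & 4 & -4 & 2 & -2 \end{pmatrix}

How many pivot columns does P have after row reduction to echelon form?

Row reduce to echelon form.
R2 ← R2 − (1/2)·R1: [0, 0, 0, 0, 0, 0]
R3 ← R3 + R1: [0, 0, 0, 0, 0, 0]
R4 ← R4 + R1: [0, 0, 0, 0, 0, 0]
Echelon form has 1 nonzero row, so rank(P) = 1.
Each nonzero row contributes one pivot column: 1 pivot columns.

1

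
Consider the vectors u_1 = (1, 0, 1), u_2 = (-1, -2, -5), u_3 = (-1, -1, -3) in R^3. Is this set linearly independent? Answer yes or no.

Form the matrix with these vectors as rows and row reduce.
R2 ← R2 + R1: [0, -2, -4]
R3 ← R3 + R1: [0, -1, -2]
R3 ← R3 − (1/2)·R2: [0, 0, 0]
2 nonzero rows, so the 3 vectors span a space of dimension 2.
Since 2 < 3, the vectors are linearly dependent.

no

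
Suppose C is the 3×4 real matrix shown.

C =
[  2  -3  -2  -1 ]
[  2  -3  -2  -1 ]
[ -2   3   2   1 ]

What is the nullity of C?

Row reduce to echelon form.
R2 ← R2 − R1: [0, 0, 0, 0]
R3 ← R3 + R1: [0, 0, 0, 0]
1 nonzero row, so rank(C) = 1.
C has 4 columns; by rank–nullity, nullity = 4 − 1 = 3.

3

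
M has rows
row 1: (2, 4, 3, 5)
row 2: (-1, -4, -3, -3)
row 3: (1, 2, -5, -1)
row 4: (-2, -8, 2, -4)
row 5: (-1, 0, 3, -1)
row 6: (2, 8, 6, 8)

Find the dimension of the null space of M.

Row reduce to echelon form.
R2 ← R2 + (1/2)·R1: [0, -2, -3/2, -1/2]
R3 ← R3 − (1/2)·R1: [0, 0, -13/2, -7/2]
R4 ← R4 + R1: [0, -4, 5, 1]
R5 ← R5 + (1/2)·R1: [0, 2, 9/2, 3/2]
R6 ← R6 − R1: [0, 4, 3, 3]
R4 ← R4 − (2)·R2: [0, 0, 8, 2]
R5 ← R5 + R2: [0, 0, 3, 1]
R6 ← R6 + (2)·R2: [0, 0, 0, 2]
R4 ← R4 + (16/13)·R3: [0, 0, 0, -30/13]
R5 ← R5 + (6/13)·R3: [0, 0, 0, -8/13]
R5 ← R5 − (4/15)·R4: [0, 0, 0, 0]
R6 ← R6 + (13/15)·R4: [0, 0, 0, 0]
4 nonzero rows, so rank(M) = 4.
M has 4 columns; by rank–nullity, nullity = 4 − 4 = 0.

0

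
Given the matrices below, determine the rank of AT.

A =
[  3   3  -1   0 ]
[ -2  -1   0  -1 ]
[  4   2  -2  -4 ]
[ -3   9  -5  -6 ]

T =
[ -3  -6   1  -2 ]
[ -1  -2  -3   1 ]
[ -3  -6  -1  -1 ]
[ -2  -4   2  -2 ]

2

First compute AT:
[[ -9, -18,  -5,  -2],
 [  9,  18,  -1,   5],
 [  0,   0,  -8,   4],
 [ 27,  54, -37,  32]]
Now row reduce the product.
R2 ← R2 + R1: [0, 0, -6, 3]
R4 ← R4 + (3)·R1: [0, 0, -52, 26]
R3 ← R3 − (4/3)·R2: [0, 0, 0, 0]
R4 ← R4 − (26/3)·R2: [0, 0, 0, 0]
2 nonzero rows, so rank(AT) = 2.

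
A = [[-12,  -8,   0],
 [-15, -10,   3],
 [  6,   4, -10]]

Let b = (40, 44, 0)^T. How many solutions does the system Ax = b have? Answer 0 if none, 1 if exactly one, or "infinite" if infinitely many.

Row reduce the augmented matrix [A | b].
R2 ← R2 − (5/4)·R1: [0, 0, 3, -6]
R3 ← R3 + (1/2)·R1: [0, 0, -10, 20]
R3 ← R3 + (10/3)·R2: [0, 0, 0, 0]
The echelon form has 2 nonzero rows, and every pivot lies in the first 3 columns, so rank(A) = rank([A|b]) = 2.
The system is consistent.
rank = 2 < 3 unknowns, so there are infinitely many solutions.

infinite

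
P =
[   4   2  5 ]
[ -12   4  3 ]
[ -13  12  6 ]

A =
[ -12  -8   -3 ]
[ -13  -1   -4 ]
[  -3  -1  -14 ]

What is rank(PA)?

3

First compute PA:
[[-89, -39, -90],
 [ 83,  89, -22],
 [-18,  86, -93]]
Now row reduce the product.
R2 ← R2 + (83/89)·R1: [0, 4684/89, -9428/89]
R3 ← R3 − (18/89)·R1: [0, 8356/89, -6657/89]
R3 ← R3 − (2089/1171)·R2: [0, 0, 133705/1171]
3 nonzero rows, so rank(PA) = 3.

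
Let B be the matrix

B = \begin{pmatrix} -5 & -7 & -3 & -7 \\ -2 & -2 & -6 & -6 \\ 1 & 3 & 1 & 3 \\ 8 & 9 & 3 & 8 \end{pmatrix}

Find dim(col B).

3

Row reduce to echelon form.
R2 ← R2 − (2/5)·R1: [0, 4/5, -24/5, -16/5]
R3 ← R3 + (1/5)·R1: [0, 8/5, 2/5, 8/5]
R4 ← R4 + (8/5)·R1: [0, -11/5, -9/5, -16/5]
R3 ← R3 − (2)·R2: [0, 0, 10, 8]
R4 ← R4 + (11/4)·R2: [0, 0, -15, -12]
R4 ← R4 + (3/2)·R3: [0, 0, 0, 0]
Echelon form has 3 nonzero rows, so rank(B) = 3.
The column space has dimension equal to the rank: 3.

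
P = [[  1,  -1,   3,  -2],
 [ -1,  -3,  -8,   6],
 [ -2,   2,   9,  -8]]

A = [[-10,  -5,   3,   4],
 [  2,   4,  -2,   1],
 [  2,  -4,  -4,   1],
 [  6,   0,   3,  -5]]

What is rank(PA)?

First compute PA:
[[-18, -21, -13,  16],
 [ 24,  25,  53, -45],
 [ -6, -18, -70,  43]]
Now row reduce the product.
R2 ← R2 + (4/3)·R1: [0, -3, 107/3, -71/3]
R3 ← R3 − (1/3)·R1: [0, -11, -197/3, 113/3]
R3 ← R3 − (11/3)·R2: [0, 0, -1768/9, 1120/9]
3 nonzero rows, so rank(PA) = 3.

3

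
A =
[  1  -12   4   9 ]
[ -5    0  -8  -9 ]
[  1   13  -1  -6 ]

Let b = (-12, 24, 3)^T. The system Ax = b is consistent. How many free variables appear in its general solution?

2

Row reduce the augmented matrix [A | b].
R2 ← R2 + (5)·R1: [0, -60, 12, 36, -36]
R3 ← R3 − R1: [0, 25, -5, -15, 15]
R3 ← R3 + (5/12)·R2: [0, 0, 0, 0, 0]
The echelon form has 2 nonzero rows, and every pivot lies in the first 4 columns, so rank(A) = rank([A|b]) = 2.
The system is consistent.
Free variables = (unknowns) − (rank) = 4 − 2 = 2.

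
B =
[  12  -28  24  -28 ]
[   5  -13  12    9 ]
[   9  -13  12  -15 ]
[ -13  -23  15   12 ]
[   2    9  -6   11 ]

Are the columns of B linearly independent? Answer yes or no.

no

Row reduce B to echelon form.
R2 ← R2 − (5/12)·R1: [0, -4/3, 2, 62/3]
R3 ← R3 − (3/4)·R1: [0, 8, -6, 6]
R4 ← R4 + (13/12)·R1: [0, -160/3, 41, -55/3]
R5 ← R5 − (1/6)·R1: [0, 41/3, -10, 47/3]
R3 ← R3 + (6)·R2: [0, 0, 6, 130]
R4 ← R4 − (40)·R2: [0, 0, -39, -845]
R5 ← R5 + (41/4)·R2: [0, 0, 21/2, 455/2]
R4 ← R4 + (13/2)·R3: [0, 0, 0, 0]
R5 ← R5 − (7/4)·R3: [0, 0, 0, 0]
3 pivots among 4 columns.
Only 3 < 4 pivot columns, so the columns are linearly dependent.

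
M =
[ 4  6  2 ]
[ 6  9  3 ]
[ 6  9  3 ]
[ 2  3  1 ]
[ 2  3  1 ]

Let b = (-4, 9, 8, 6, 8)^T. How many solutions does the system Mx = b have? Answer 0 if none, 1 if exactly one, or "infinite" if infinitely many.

Row reduce the augmented matrix [M | b].
R2 ← R2 − (3/2)·R1: [0, 0, 0, 15]
R3 ← R3 − (3/2)·R1: [0, 0, 0, 14]
R4 ← R4 − (1/2)·R1: [0, 0, 0, 8]
R5 ← R5 − (1/2)·R1: [0, 0, 0, 10]
R3 ← R3 − (14/15)·R2: [0, 0, 0, 0]
R4 ← R4 − (8/15)·R2: [0, 0, 0, 0]
R5 ← R5 − (2/3)·R2: [0, 0, 0, 0]
The echelon form has 2 nonzero rows; the last pivot sits in the augmented column, so rank(M) = 1 but rank([M|b]) = 2.
Since the ranks differ, the system is inconsistent.
It has no solutions.

0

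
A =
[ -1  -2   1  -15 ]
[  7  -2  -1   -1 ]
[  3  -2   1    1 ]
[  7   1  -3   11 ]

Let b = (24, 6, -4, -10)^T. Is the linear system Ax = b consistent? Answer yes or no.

Row reduce the augmented matrix [A | b].
R2 ← R2 + (7)·R1: [0, -16, 6, -106, 174]
R3 ← R3 + (3)·R1: [0, -8, 4, -44, 68]
R4 ← R4 + (7)·R1: [0, -13, 4, -94, 158]
R3 ← R3 − (1/2)·R2: [0, 0, 1, 9, -19]
R4 ← R4 − (13/16)·R2: [0, 0, -7/8, -63/8, 133/8]
R4 ← R4 + (7/8)·R3: [0, 0, 0, 0, 0]
The echelon form has 3 nonzero rows, and every pivot lies in the first 4 columns, so rank(A) = rank([A|b]) = 3.
The system is consistent.

yes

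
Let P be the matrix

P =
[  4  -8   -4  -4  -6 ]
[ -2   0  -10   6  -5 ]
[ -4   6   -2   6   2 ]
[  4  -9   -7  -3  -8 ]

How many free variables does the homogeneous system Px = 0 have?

Row reduce to echelon form.
R2 ← R2 + (1/2)·R1: [0, -4, -12, 4, -8]
R3 ← R3 + R1: [0, -2, -6, 2, -4]
R4 ← R4 − R1: [0, -1, -3, 1, -2]
R3 ← R3 − (1/2)·R2: [0, 0, 0, 0, 0]
R4 ← R4 − (1/4)·R2: [0, 0, 0, 0, 0]
2 nonzero rows, so rank(P) = 2.
P has 5 columns; by rank–nullity, nullity = 5 − 2 = 3.

3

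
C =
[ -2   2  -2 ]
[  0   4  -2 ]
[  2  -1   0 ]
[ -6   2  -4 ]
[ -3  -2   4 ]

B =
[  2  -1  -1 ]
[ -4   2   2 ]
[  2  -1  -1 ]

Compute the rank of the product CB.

First compute CB:
[[-16,   8,   8],
 [-20,  10,  10],
 [  8,  -4,  -4],
 [-28,  14,  14],
 [ 10,  -5,  -5]]
Now row reduce the product.
R2 ← R2 − (5/4)·R1: [0, 0, 0]
R3 ← R3 + (1/2)·R1: [0, 0, 0]
R4 ← R4 − (7/4)·R1: [0, 0, 0]
R5 ← R5 + (5/8)·R1: [0, 0, 0]
1 nonzero row, so rank(CB) = 1.

1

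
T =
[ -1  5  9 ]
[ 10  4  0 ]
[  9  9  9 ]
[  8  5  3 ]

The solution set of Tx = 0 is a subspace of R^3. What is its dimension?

1

Row reduce to echelon form.
R2 ← R2 + (10)·R1: [0, 54, 90]
R3 ← R3 + (9)·R1: [0, 54, 90]
R4 ← R4 + (8)·R1: [0, 45, 75]
R3 ← R3 − R2: [0, 0, 0]
R4 ← R4 − (5/6)·R2: [0, 0, 0]
2 nonzero rows, so rank(T) = 2.
T has 3 columns; by rank–nullity, nullity = 3 − 2 = 1.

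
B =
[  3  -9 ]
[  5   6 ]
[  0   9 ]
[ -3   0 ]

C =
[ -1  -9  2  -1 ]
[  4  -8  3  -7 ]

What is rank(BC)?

2

First compute BC:
[[-39,  45, -21,  60],
 [ 19, -93,  28, -47],
 [ 36, -72,  27, -63],
 [  3,  27,  -6,   3]]
Now row reduce the product.
R2 ← R2 + (19/39)·R1: [0, -924/13, 231/13, -231/13]
R3 ← R3 + (12/13)·R1: [0, -396/13, 99/13, -99/13]
R4 ← R4 + (1/13)·R1: [0, 396/13, -99/13, 99/13]
R3 ← R3 − (3/7)·R2: [0, 0, 0, 0]
R4 ← R4 + (3/7)·R2: [0, 0, 0, 0]
2 nonzero rows, so rank(BC) = 2.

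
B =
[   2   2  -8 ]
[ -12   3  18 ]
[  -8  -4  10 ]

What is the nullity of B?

0

Row reduce to echelon form.
R2 ← R2 + (6)·R1: [0, 15, -30]
R3 ← R3 + (4)·R1: [0, 4, -22]
R3 ← R3 − (4/15)·R2: [0, 0, -14]
3 nonzero rows, so rank(B) = 3.
B has 3 columns; by rank–nullity, nullity = 3 − 3 = 0.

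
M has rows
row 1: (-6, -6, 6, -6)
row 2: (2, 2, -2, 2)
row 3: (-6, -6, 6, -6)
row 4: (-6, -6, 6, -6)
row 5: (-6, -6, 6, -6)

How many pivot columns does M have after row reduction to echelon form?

Row reduce to echelon form.
R2 ← R2 + (1/3)·R1: [0, 0, 0, 0]
R3 ← R3 − R1: [0, 0, 0, 0]
R4 ← R4 − R1: [0, 0, 0, 0]
R5 ← R5 − R1: [0, 0, 0, 0]
Echelon form has 1 nonzero row, so rank(M) = 1.
Each nonzero row contributes one pivot column: 1 pivot columns.

1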